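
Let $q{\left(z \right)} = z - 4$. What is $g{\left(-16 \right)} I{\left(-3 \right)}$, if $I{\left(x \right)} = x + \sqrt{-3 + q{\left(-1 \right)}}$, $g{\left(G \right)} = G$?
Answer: $48 - 32 i \sqrt{2} \approx 48.0 - 45.255 i$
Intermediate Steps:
$q{\left(z \right)} = -4 + z$ ($q{\left(z \right)} = z - 4 = -4 + z$)
$I{\left(x \right)} = x + 2 i \sqrt{2}$ ($I{\left(x \right)} = x + \sqrt{-3 - 5} = x + \sqrt{-8} = x + 2 i \sqrt{2}$)
$g{\left(-16 \right)} I{\left(-3 \right)} = - 16 \left(-3 + 2 i \sqrt{2}\right) = 48 - 32 i \sqrt{2}$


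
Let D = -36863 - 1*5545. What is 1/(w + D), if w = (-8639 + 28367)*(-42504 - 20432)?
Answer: -1/1241643816 ≈ -8.0538e-10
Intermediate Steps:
D = -42408 (D = -36863 - 5545 = -42408)
w = -1241601408 (w = 19728*(-62936) = -1241601408)
1/(w + D) = 1/(-1241601408 - 42408) = 1/(-1241643816) = -1/1241643816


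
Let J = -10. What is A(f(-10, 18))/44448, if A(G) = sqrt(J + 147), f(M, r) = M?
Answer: sqrt(137)/44448 ≈ 0.00026333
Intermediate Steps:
A(G) = sqrt(137) (A(G) = sqrt(-10 + 147) = sqrt(137))
A(f(-10, 18))/44448 = sqrt(137)/44448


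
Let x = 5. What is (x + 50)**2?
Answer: 3025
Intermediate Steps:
(x + 50)**2 = (5 + 50)**2 = 55**2 = 3025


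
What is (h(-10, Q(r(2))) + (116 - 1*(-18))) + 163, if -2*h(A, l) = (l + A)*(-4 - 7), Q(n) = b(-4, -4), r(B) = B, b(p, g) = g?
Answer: 220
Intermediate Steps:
Q(n) = -4
h(A, l) = 11*A/2 + 11*l/2 (h(A, l) = -(l + A)*(-4 - 7)/2 = -(A + l)*(-11)/2 = -(-11*A - 11*l)/2 = 11*A/2 + 11*l/2)
(h(-10, Q(r(2))) + (116 - 1*(-18))) + 163 = (((11/2)*(-10) + (11/2)*(-4)) + (116 - 1*(-18))) + 163 = ((-55 - 22) + (116 + 18)) + 163 = (-77 + 134) + 163 = 57 + 163 = 220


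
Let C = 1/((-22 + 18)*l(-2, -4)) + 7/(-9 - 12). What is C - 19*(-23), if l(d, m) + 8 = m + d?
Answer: 73363/168 ≈ 436.68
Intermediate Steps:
l(d, m) = -8 + d + m (l(d, m) = -8 + (m + d) = -8 + (d + m) = -8 + d + m)
C = -53/168 (C = 1/((-22 + 18)*(-8 - 2 - 4)) + 7/(-9 - 12) = 1/(-4*(-14)) + 7/(-21) = -1/4*(-1/14) + 7*(-1/21) = 1/56 - 1/3 = -53/168 ≈ -0.31548)
C - 19*(-23) = -53/168 - 19*(-23) = -53/168 + 437 = 73363/168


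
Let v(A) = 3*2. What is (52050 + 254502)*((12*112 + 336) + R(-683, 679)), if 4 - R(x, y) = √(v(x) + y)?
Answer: 516233568 - 306552*√685 ≈ 5.0821e+8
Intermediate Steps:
v(A) = 6
R(x, y) = 4 - √(6 + y)
(52050 + 254502)*((12*112 + 336) + R(-683, 679)) = (52050 + 254502)*((12*112 + 336) + (4 - √(6 + 679))) = 306552*((1344 + 336) + (4 - √685)) = 306552*(1680 + (4 - √685)) = 306552*(1684 - √685) = 516233568 - 306552*√685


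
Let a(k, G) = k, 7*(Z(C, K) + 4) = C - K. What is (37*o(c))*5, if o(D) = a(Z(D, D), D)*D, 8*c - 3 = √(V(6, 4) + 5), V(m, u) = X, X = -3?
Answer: -555/2 - 185*√2/2 ≈ -408.31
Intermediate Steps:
Z(C, K) = -4 - K/7 + C/7 (Z(C, K) = -4 + (C - K)/7 = -4 + (-K/7 + C/7) = -4 - K/7 + C/7)
V(m, u) = -3
c = 3/8 + √2/8 (c = 3/8 + √(-3 + 5)/8 = 3/8 + √2/8 ≈ 0.55178)
o(D) = -4*D (o(D) = (-4 - D/7 + D/7)*D = -4*D)
(37*o(c))*5 = (37*(-4*(3/8 + √2/8)))*5 = (37*(-3/2 - √2/2))*5 = (-111/2 - 37*√2/2)*5 = -555/2 - 185*√2/2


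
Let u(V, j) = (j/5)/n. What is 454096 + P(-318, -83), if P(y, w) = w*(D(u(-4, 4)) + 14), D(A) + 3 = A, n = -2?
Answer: 2266081/5 ≈ 4.5322e+5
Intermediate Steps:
u(V, j) = -j/10 (u(V, j) = (j/5)/(-2) = (j*(1/5))*(-1/2) = (j/5)*(-1/2) = -j/10)
D(A) = -3 + A
P(y, w) = 53*w/5 (P(y, w) = w*((-3 - 1/10*4) + 14) = w*((-3 - 2/5) + 14) = w*(-17/5 + 14) = w*(53/5) = 53*w/5)
454096 + P(-318, -83) = 454096 + (53/5)*(-83) = 454096 - 4399/5 = 2266081/5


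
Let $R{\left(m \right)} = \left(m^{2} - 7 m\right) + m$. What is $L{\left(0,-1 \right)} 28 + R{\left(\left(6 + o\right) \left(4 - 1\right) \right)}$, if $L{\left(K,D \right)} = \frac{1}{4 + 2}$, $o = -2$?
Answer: $\frac{230}{3} \approx 76.667$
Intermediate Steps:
$R{\left(m \right)} = m^{2} - 6 m$
$L{\left(K,D \right)} = \frac{1}{6}$
$L{\left(0,-1 \right)} 28 + R{\left(\left(6 + o\right) \left(4 - 1\right) \right)} = \frac{1}{6} \cdot 28 + \left(6 - 2\right) \left(4 - 1\right) \left(-6 + \left(6 - 2\right) \left(4 - 1\right)\right) = \frac{14}{3} + 4 \cdot 3 \left(-6 + 4 \cdot 3\right) = \frac{14}{3} + 12 \left(-6 + 12\right) = \frac{14}{3} + 12 \cdot 6 = \frac{14}{3} + 72 = \frac{230}{3}$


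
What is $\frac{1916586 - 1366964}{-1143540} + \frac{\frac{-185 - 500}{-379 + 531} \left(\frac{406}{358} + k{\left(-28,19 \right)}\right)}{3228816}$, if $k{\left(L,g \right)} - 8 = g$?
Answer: $- \frac{7343070531641}{15276697233120} \approx -0.48067$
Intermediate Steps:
$k{\left(L,g \right)} = 8 + g$
$\frac{1916586 - 1366964}{-1143540} + \frac{\frac{-185 - 500}{-379 + 531} \left(\frac{406}{358} + k{\left(-28,19 \right)}\right)}{3228816} = \frac{1916586 - 1366964}{-1143540} + \frac{\frac{-185 - 500}{-379 + 531} \left(\frac{406}{358} + \left(8 + 19\right)\right)}{3228816} = 549622 \left(- \frac{1}{1143540}\right) + - \frac{685}{152} \left(406 \cdot \frac{1}{358} + 27\right) \frac{1}{3228816} = - \frac{274811}{571770} + \left(-685\right) \frac{1}{152} \left(\frac{203}{179} + 27\right) \frac{1}{3228816} = - \frac{274811}{571770} + \left(- \frac{685}{152}\right) \frac{5036}{179} \cdot \frac{1}{3228816} = - \frac{274811}{571770} - \frac{6295}{160309536} = - \frac{7343070531641}{15276697233120}$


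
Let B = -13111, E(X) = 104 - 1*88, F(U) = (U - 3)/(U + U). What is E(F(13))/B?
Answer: -16/13111 ≈ -0.0012203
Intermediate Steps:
F(U) = (-3 + U)/(2*U) (F(U) = (-3 + U)/((2*U)) = (-3 + U)*(1/(2*U)) = (-3 + U)/(2*U))
E(X) = 16 (E(X) = 104 - 88 = 16)
E(F(13))/B = 16/(-13111) = 16*(-1/13111) = -16/13111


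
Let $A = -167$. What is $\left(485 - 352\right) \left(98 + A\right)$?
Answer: $-9177$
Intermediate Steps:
$\left(485 - 352\right) \left(98 + A\right) = \left(485 - 352\right) \left(98 - 167\right) = 133 \left(-69\right) = -9177$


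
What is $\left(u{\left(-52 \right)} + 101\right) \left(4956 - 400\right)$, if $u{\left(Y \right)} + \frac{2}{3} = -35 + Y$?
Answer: $\frac{182240}{3} \approx 60747.0$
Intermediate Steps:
$u{\left(Y \right)} = - \frac{107}{3} + Y$ ($u{\left(Y \right)} = - \frac{2}{3} + \left(-35 + Y\right) = - \frac{107}{3} + Y$)
$\left(u{\left(-52 \right)} + 101\right) \left(4956 - 400\right) = \left(\left(- \frac{107}{3} - 52\right) + 101\right) \left(4956 - 400\right) = \left(- \frac{263}{3} + 101\right) 4556 = \frac{40}{3} \cdot 4556 = \frac{182240}{3}$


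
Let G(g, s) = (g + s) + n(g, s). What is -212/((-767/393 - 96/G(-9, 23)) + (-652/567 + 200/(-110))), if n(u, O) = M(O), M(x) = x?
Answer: 6408916668/227164117 ≈ 28.213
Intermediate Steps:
n(u, O) = O
G(g, s) = g + 2*s (G(g, s) = (g + s) + s = g + 2*s)
-212/((-767/393 - 96/G(-9, 23)) + (-652/567 + 200/(-110))) = -212/((-767/393 - 96/(-9 + 2*23)) + (-652/567 + 200/(-110))) = -212/((-767*1/393 - 96/(-9 + 46)) + (-652*1/567 + 200*(-1/110))) = -212/((-767/393 - 96/37) + (-652/567 - 20/11)) = -212/((-767/393 - 96*1/37) - 18512/6237) = -212/((-767/393 - 96/37) - 18512/6237) = -212/(-66107/14541 - 18512/6237) = -212/(-227164117/30230739) = -30230739/227164117*(-212) = 6408916668/227164117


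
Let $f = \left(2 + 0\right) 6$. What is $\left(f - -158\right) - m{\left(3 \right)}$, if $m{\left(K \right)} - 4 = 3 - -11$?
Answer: $152$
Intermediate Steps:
$f = 12$ ($f = 2 \cdot 6 = 12$)
$m{\left(K \right)} = 18$ ($m{\left(K \right)} = 4 + \left(3 - -11\right) = 4 + \left(3 + 11\right) = 4 + 14 = 18$)
$\left(f - -158\right) - m{\left(3 \right)} = \left(12 - -158\right) - 18 = \left(12 + 158\right) - 18 = 170 - 18 = 152$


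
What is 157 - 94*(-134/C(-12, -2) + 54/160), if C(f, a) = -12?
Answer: -110927/120 ≈ -924.39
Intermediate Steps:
157 - 94*(-134/C(-12, -2) + 54/160) = 157 - 94*(-134/(-12) + 54/160) = 157 - 94*(-134*(-1/12) + 54*(1/160)) = 157 - 94*(67/6 + 27/80) = 157 - 94*2761/240 = 157 - 129767/120 = -110927/120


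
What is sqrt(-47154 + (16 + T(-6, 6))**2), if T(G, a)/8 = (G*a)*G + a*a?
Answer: sqrt(4081870) ≈ 2020.4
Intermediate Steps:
T(G, a) = 8*a**2 + 8*a*G**2 (T(G, a) = 8*((G*a)*G + a*a) = 8*(a*G**2 + a**2) = 8*(a**2 + a*G**2) = 8*a**2 + 8*a*G**2)
sqrt(-47154 + (16 + T(-6, 6))**2) = sqrt(-47154 + (16 + 8*6*(6 + (-6)**2))**2) = sqrt(-47154 + (16 + 8*6*(6 + 36))**2) = sqrt(-47154 + (16 + 8*6*42)**2) = sqrt(-47154 + (16 + 2016)**2) = sqrt(-47154 + 2032**2) = sqrt(-47154 + 4129024) = sqrt(4081870)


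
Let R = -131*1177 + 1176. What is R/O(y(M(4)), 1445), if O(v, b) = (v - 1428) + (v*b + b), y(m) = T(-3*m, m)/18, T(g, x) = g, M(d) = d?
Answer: 153011/947 ≈ 161.57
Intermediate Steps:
y(m) = -m/6 (y(m) = -3*m/18 = -3*m*(1/18) = -m/6)
R = -153011 (R = -154187 + 1176 = -153011)
O(v, b) = -1428 + b + v + b*v (O(v, b) = (-1428 + v) + (b*v + b) = (-1428 + v) + (b + b*v) = -1428 + b + v + b*v)
R/O(y(M(4)), 1445) = -153011/(-1428 + 1445 - ⅙*4 + 1445*(-⅙*4)) = -153011/(-1428 + 1445 - ⅔ + 1445*(-⅔)) = -153011/(-1428 + 1445 - ⅔ - 2890/3) = -153011/(-947) = -153011*(-1/947) = 153011/947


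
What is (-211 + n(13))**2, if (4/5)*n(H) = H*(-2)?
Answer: 237169/4 ≈ 59292.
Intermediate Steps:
n(H) = -5*H/2 (n(H) = 5*(H*(-2))/4 = 5*(-2*H)/4 = -5*H/2)
(-211 + n(13))**2 = (-211 - 5/2*13)**2 = (-211 - 65/2)**2 = (-487/2)**2 = 237169/4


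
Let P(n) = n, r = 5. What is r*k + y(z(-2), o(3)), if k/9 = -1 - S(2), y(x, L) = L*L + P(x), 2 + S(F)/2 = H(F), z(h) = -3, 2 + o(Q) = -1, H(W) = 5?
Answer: -309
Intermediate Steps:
o(Q) = -3 (o(Q) = -2 - 1 = -3)
S(F) = 6 (S(F) = -4 + 2*5 = -4 + 10 = 6)
y(x, L) = x + L² (y(x, L) = L*L + x = L² + x = x + L²)
k = -63 (k = 9*(-1 - 1*6) = 9*(-1 - 6) = 9*(-7) = -63)
r*k + y(z(-2), o(3)) = 5*(-63) + (-3 + (-3)²) = -315 + (-3 + 9) = -315 + 6 = -309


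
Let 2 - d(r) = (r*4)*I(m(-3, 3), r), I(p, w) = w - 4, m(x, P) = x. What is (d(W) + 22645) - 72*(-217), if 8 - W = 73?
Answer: 20331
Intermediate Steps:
W = -65 (W = 8 - 1*73 = 8 - 73 = -65)
I(p, w) = -4 + w
d(r) = 2 - 4*r*(-4 + r) (d(r) = 2 - r*4*(-4 + r) = 2 - 4*r*(-4 + r))
(d(W) + 22645) - 72*(-217) = ((2 - 4*(-65)*(-4 - 65)) + 22645) - 72*(-217) = ((2 - 4*(-65)*(-69)) + 22645) + 15624 = ((2 - 17940) + 22645) + 15624 = (-17938 + 22645) + 15624 = 4707 + 15624 = 20331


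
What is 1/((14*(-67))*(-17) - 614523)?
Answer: -1/598577 ≈ -1.6706e-6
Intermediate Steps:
1/((14*(-67))*(-17) - 614523) = 1/(-938*(-17) - 614523) = 1/(15946 - 614523) = 1/(-598577) = -1/598577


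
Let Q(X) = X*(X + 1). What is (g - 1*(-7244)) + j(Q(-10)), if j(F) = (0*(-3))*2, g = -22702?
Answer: -15458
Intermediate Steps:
Q(X) = X*(1 + X)
j(F) = 0 (j(F) = 0*2 = 0)
(g - 1*(-7244)) + j(Q(-10)) = (-22702 - 1*(-7244)) + 0 = (-22702 + 7244) + 0 = -15458 + 0 = -15458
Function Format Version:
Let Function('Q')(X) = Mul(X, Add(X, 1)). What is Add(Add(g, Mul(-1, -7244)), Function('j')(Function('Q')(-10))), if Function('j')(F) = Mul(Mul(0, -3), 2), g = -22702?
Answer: -15458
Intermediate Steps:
Function('Q')(X) = Mul(X, Add(1, X))
Function('j')(F) = 0 (Function('j')(F) = Mul(0, 2) = 0)
Add(Add(g, Mul(-1, -7244)), Function('j')(Function('Q')(-10))) = Add(Add(-22702, Mul(-1, -7244)), 0) = Add(Add(-22702, 7244), 0) = Add(-15458, 0) = -15458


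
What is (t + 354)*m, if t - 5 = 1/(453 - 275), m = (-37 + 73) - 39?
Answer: -191709/178 ≈ -1077.0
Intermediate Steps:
m = -3 (m = 36 - 39 = -3)
t = 891/178 (t = 5 + 1/(453 - 275) = 5 + 1/178 = 891/178 ≈ 5.0056)
(t + 354)*m = (891/178 + 354)*(-3) = (63903/178)*(-3) = -191709/178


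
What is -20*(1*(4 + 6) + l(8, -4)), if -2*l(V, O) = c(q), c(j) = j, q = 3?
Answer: -170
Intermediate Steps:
l(V, O) = -3/2 (l(V, O) = -½*3 = -3/2)
-20*(1*(4 + 6) + l(8, -4)) = -20*(1*(4 + 6) - 3/2) = -20*(1*10 - 3/2) = -20*(10 - 3/2) = -20*17/2 = -170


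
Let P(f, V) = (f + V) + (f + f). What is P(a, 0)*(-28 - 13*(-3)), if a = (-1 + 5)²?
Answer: 528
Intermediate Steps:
a = 16 (a = 4² = 16)
P(f, V) = V + 3*f (P(f, V) = (V + f) + 2*f = V + 3*f)
P(a, 0)*(-28 - 13*(-3)) = (0 + 3*16)*(-28 - 13*(-3)) = (0 + 48)*(-28 + 39) = 48*11 = 528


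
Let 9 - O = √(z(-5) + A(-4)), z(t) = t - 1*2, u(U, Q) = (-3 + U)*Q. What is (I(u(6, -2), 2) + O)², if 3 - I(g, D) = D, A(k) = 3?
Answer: 96 - 40*I ≈ 96.0 - 40.0*I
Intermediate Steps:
u(U, Q) = Q*(-3 + U)
z(t) = -2 + t (z(t) = t - 2 = -2 + t)
I(g, D) = 3 - D
O = 9 - 2*I (O = 9 - √((-2 - 5) + 3) = 9 - √(-7 + 3) = 9 - √(-4) = 9 - 2*I ≈ 9.0 - 2.0*I)
(I(u(6, -2), 2) + O)² = ((3 - 1*2) + (9 - 2*I))² = ((3 - 2) + (9 - 2*I))² = (1 + (9 - 2*I))² = (10 - 2*I)²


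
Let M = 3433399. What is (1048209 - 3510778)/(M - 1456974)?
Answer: -2462569/1976425 ≈ -1.2460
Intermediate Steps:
(1048209 - 3510778)/(M - 1456974) = (1048209 - 3510778)/(3433399 - 1456974) = -2462569/1976425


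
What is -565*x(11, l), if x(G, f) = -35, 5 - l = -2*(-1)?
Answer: 19775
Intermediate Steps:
l = 3 (l = 5 - (-2)*(-1) = 5 - 1*2 = 5 - 2 = 3)
-565*x(11, l) = -565*(-35) = 19775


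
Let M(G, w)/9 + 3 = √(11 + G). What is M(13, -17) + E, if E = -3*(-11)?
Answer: 6 + 18*√6 ≈ 50.091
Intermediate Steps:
M(G, w) = -27 + 9*√(11 + G)
E = 33
M(13, -17) + E = (-27 + 9*√(11 + 13)) + 33 = (-27 + 9*√24) + 33 = (-27 + 9*(2*√6)) + 33 = (-27 + 18*√6) + 33 = 6 + 18*√6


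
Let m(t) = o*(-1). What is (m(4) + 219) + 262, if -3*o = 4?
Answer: 1447/3 ≈ 482.33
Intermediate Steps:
o = -4/3 (o = -⅓*4 = -4/3 ≈ -1.3333)
m(t) = 4/3 (m(t) = -4/3*(-1) = 4/3)
(m(4) + 219) + 262 = (4/3 + 219) + 262 = 661/3 + 262 = 1447/3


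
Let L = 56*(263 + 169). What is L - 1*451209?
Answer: -427017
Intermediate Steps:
L = 24192 (L = 56*432 = 24192)
L - 1*451209 = 24192 - 1*451209 = 24192 - 451209 = -427017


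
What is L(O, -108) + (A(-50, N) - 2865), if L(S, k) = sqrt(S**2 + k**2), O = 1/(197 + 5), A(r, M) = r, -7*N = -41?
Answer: -2915 + sqrt(475937857)/202 ≈ -2807.0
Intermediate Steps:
N = 41/7 (N = -1/7*(-41) = 41/7 ≈ 5.8571)
O = 1/202 ≈ 0.0049505
L(O, -108) + (A(-50, N) - 2865) = sqrt((1/202)**2 + (-108)**2) + (-50 - 2865) = sqrt(1/40804 + 11664) - 2915 = sqrt(475937857/40804) - 2915 = sqrt(475937857)/202 - 2915 = -2915 + sqrt(475937857)/202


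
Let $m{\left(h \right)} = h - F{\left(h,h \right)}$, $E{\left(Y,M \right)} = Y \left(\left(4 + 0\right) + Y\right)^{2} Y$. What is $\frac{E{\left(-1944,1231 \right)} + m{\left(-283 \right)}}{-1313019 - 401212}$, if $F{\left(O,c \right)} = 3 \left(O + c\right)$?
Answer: $- \frac{14223156251015}{1714231} \approx -8.2971 \cdot 10^{6}$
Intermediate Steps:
$E{\left(Y,M \right)} = Y^{2} \left(4 + Y\right)^{2}$ ($E{\left(Y,M \right)} = Y \left(4 + Y\right)^{2} Y = Y^{2} \left(4 + Y\right)^{2}$)
$F{\left(O,c \right)} = 3 O + 3 c$
$m{\left(h \right)} = - 5 h$ ($m{\left(h \right)} = h - \left(3 h + 3 h\right) = h - 6 h = - 5 h$)
$\frac{E{\left(-1944,1231 \right)} + m{\left(-283 \right)}}{-1313019 - 401212} = \frac{\left(-1944\right)^{2} \left(4 - 1944\right)^{2} - -1415}{-1313019 - 401212} = \frac{3779136 \left(-1940\right)^{2} + 1415}{-1714231} = \left(3779136 \cdot 3763600 + 1415\right) \left(- \frac{1}{1714231}\right) = \left(14223156249600 + 1415\right) \left(- \frac{1}{1714231}\right) = 14223156251015 \left(- \frac{1}{1714231}\right) = - \frac{14223156251015}{1714231}$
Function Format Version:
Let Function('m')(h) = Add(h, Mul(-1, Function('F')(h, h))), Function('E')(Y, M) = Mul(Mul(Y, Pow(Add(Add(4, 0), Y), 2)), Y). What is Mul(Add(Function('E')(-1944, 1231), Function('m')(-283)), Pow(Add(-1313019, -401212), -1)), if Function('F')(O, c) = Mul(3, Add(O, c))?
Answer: Rational(-14223156251015, 1714231) ≈ -8.2971e+6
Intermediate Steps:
Function('E')(Y, M) = Mul(Pow(Y, 2), Pow(Add(4, Y), 2)) (Function('E')(Y, M) = Mul(Mul(Y, Pow(Add(4, Y), 2)), Y) = Mul(Pow(Y, 2), Pow(Add(4, Y), 2)))
Function('F')(O, c) = Add(Mul(3, O), Mul(3, c))
Function('m')(h) = Mul(-5, h) (Function('m')(h) = Add(h, Mul(-1, Add(Mul(3, h), Mul(3, h)))) = Add(h, Mul(-1, Mul(6, h))) = Add(h, Mul(-6, h)) = Mul(-5, h))
Mul(Add(Function('E')(-1944, 1231), Function('m')(-283)), Pow(Add(-1313019, -401212), -1)) = Mul(Add(Mul(Pow(-1944, 2), Pow(Add(4, -1944), 2)), Mul(-5, -283)), Pow(Add(-1313019, -401212), -1)) = Mul(Add(Mul(3779136, Pow(-1940, 2)), 1415), Pow(-1714231, -1)) = Mul(Add(Mul(3779136, 3763600), 1415), Rational(-1, 1714231)) = Mul(Add(14223156249600, 1415), Rational(-1, 1714231)) = Mul(14223156251015, Rational(-1, 1714231)) = Rational(-14223156251015, 1714231)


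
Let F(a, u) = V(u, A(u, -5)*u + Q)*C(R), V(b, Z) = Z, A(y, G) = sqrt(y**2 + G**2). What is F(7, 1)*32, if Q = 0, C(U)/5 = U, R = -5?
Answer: -800*sqrt(26) ≈ -4079.2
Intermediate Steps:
C(U) = 5*U
A(y, G) = sqrt(G**2 + y**2)
F(a, u) = -25*u*sqrt(25 + u**2) (F(a, u) = (sqrt((-5)**2 + u**2)*u + 0)*(5*(-5)) = (sqrt(25 + u**2)*u + 0)*(-25) = (u*sqrt(25 + u**2) + 0)*(-25) = (u*sqrt(25 + u**2))*(-25) = -25*u*sqrt(25 + u**2))
F(7, 1)*32 = -25*1*sqrt(25 + 1**2)*32 = -25*1*sqrt(25 + 1)*32 = -25*1*sqrt(26)*32 = -25*sqrt(26)*32 = -800*sqrt(26)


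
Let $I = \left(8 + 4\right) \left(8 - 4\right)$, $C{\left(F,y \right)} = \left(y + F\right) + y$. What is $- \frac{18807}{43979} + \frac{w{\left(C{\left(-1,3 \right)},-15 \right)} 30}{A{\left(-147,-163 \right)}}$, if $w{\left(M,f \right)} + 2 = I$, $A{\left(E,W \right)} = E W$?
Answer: $- \frac{129981169}{351260273} \approx -0.37004$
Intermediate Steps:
$C{\left(F,y \right)} = F + 2 y$ ($C{\left(F,y \right)} = \left(F + y\right) + y = F + 2 y$)
$I = 48$ ($I = 12 \cdot 4 = 48$)
$w{\left(M,f \right)} = 46$ ($w{\left(M,f \right)} = -2 + 48 = 46$)
$- \frac{18807}{43979} + \frac{w{\left(C{\left(-1,3 \right)},-15 \right)} 30}{A{\left(-147,-163 \right)}} = - \frac{18807}{43979} + \frac{46 \cdot 30}{\left(-147\right) \left(-163\right)} = \left(-18807\right) \frac{1}{43979} + \frac{1380}{23961} = - \frac{18807}{43979} + 1380 \cdot \frac{1}{23961} = - \frac{18807}{43979} + \frac{460}{7987} = - \frac{129981169}{351260273}$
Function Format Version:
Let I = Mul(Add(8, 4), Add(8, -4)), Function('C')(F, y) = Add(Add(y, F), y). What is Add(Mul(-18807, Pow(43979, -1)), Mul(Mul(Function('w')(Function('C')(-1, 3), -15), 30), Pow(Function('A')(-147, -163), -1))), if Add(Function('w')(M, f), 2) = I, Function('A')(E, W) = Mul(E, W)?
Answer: Rational(-129981169, 351260273) ≈ -0.37004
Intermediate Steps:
Function('C')(F, y) = Add(F, Mul(2, y)) (Function('C')(F, y) = Add(Add(F, y), y) = Add(F, Mul(2, y)))
I = 48 (I = Mul(12, 4) = 48)
Function('w')(M, f) = 46 (Function('w')(M, f) = Add(-2, 48) = 46)
Add(Mul(-18807, Pow(43979, -1)), Mul(Mul(Function('w')(Function('C')(-1, 3), -15), 30), Pow(Function('A')(-147, -163), -1))) = Add(Mul(-18807, Pow(43979, -1)), Mul(Mul(46, 30), Pow(Mul(-147, -163), -1))) = Add(Mul(-18807, Rational(1, 43979)), Mul(1380, Pow(23961, -1))) = Add(Rational(-18807, 43979), Mul(1380, Rational(1, 23961))) = Add(Rational(-18807, 43979), Rational(460, 7987)) = Rational(-129981169, 351260273)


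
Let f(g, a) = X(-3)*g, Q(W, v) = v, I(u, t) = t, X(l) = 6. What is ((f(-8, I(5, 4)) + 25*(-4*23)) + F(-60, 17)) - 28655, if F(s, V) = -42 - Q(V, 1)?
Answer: -31046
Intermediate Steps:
f(g, a) = 6*g
F(s, V) = -43 (F(s, V) = -42 - 1*1 = -42 - 1 = -43)
((f(-8, I(5, 4)) + 25*(-4*23)) + F(-60, 17)) - 28655 = ((6*(-8) + 25*(-4*23)) - 43) - 28655 = ((-48 + 25*(-92)) - 43) - 28655 = ((-48 - 2300) - 43) - 28655 = (-2348 - 43) - 28655 = -2391 - 28655 = -31046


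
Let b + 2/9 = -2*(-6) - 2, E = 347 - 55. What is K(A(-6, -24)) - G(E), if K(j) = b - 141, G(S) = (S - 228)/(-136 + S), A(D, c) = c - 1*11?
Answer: -15401/117 ≈ -131.63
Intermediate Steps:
E = 292
A(D, c) = -11 + c (A(D, c) = c - 11 = -11 + c)
b = 88/9 (b = -2/9 + (-2*(-6) - 2) = -2/9 + (12 - 2) = -2/9 + 10 = 88/9 ≈ 9.7778)
G(S) = (-228 + S)/(-136 + S)
K(j) = -1181/9 (K(j) = 88/9 - 141 = -1181/9)
K(A(-6, -24)) - G(E) = -1181/9 - (-228 + 292)/(-136 + 292) = -1181/9 - 64/156 = -1181/9 - 1*16/39 = -1181/9 - 16/39 = -15401/117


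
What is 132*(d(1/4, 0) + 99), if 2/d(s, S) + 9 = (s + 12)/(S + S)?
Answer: 13068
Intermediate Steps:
d(s, S) = 2/(-9 + (12 + s)/(2*S)) (d(s, S) = 2/(-9 + (s + 12)/(S + S)) = 2/(-9 + (12 + s)/((2*S))) = 2/(-9 + (12 + s)*(1/(2*S))) = 2/(-9 + (12 + s)/(2*S)))
132*(d(1/4, 0) + 99) = 132*(4*0/(12 + 1/4 - 18*0) + 99) = 132*(4*0/(12 + ¼ + 0) + 99) = 132*(4*0/(49/4) + 99) = 132*(4*0*(4/49) + 99) = 132*(0 + 99) = 132*99 = 13068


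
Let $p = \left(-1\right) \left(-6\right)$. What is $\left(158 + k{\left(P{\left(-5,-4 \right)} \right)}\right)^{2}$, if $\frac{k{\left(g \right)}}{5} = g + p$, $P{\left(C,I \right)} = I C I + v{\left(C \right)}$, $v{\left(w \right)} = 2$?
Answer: $40804$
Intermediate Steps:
$p = 6$
$P{\left(C,I \right)} = 2 + C I^{2}$ ($P{\left(C,I \right)} = I C I + 2 = C I I + 2 = C I^{2} + 2 = 2 + C I^{2}$)
$k{\left(g \right)} = 30 + 5 g$ ($k{\left(g \right)} = 5 \left(g + 6\right) = 5 \left(6 + g\right) = 30 + 5 g$)
$\left(158 + k{\left(P{\left(-5,-4 \right)} \right)}\right)^{2} = \left(158 + \left(30 + 5 \left(2 - 5 \left(-4\right)^{2}\right)\right)\right)^{2} = \left(158 + \left(30 + 5 \left(2 - 80\right)\right)\right)^{2} = \left(158 + \left(30 + 5 \left(-78\right)\right)\right)^{2} = \left(158 + \left(30 - 390\right)\right)^{2} = \left(158 - 360\right)^{2} = \left(-202\right)^{2} = 40804$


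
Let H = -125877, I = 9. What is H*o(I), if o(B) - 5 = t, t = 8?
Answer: -1636401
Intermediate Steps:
o(B) = 13 (o(B) = 5 + 8 = 13)
H*o(I) = -125877*13 = -1636401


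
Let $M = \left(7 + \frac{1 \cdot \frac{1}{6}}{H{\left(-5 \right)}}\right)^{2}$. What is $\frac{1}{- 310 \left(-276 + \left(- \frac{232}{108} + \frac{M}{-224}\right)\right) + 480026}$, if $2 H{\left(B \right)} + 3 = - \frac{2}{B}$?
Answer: $\frac{31941}{18088740151} \approx 1.7658 \cdot 10^{-6}$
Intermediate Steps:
$H{\left(B \right)} = - \frac{3}{2} - \frac{1}{B}$ ($H{\left(B \right)} = - \frac{3}{2} + \frac{\left(-2\right) \frac{1}{B}}{2} = - \frac{3}{2} - \frac{1}{B}$)
$M = \frac{71824}{1521}$ ($M = \left(7 + \frac{1 \cdot \frac{1}{6}}{- \frac{3}{2} - \frac{1}{-5}}\right)^{2} = \left(7 + \frac{1 \cdot \frac{1}{6}}{- \frac{3}{2} - - \frac{1}{5}}\right)^{2} = \left(7 + \frac{1}{6 \left(- \frac{3}{2} + \frac{1}{5}\right)}\right)^{2} = \left(7 + \frac{1}{6 \left(- \frac{13}{10}\right)}\right)^{2} = \left(7 + \frac{1}{6} \left(- \frac{10}{13}\right)\right)^{2} = \left(7 - \frac{5}{39}\right)^{2} = \left(\frac{268}{39}\right)^{2} = \frac{71824}{1521} \approx 47.222$)
$\frac{1}{- 310 \left(-276 + \left(- \frac{232}{108} + \frac{M}{-224}\right)\right) + 480026} = \frac{1}{- 310 \left(-276 + \left(- \frac{232}{108} + \frac{71824}{1521 \left(-224\right)}\right)\right) + 480026} = \frac{1}{- 310 \left(-276 + \left(\left(-232\right) \frac{1}{108} + \frac{71824}{1521} \left(- \frac{1}{224}\right)\right)\right) + 480026} = \frac{1}{- 310 \left(-276 - \frac{150695}{63882}\right) + 480026} = \frac{1}{\left(-310\right) \left(- \frac{17782127}{63882}\right) + 480026} = \frac{1}{\frac{2756229685}{31941} + 480026} = \frac{1}{\frac{18088740151}{31941}} = \frac{31941}{18088740151}$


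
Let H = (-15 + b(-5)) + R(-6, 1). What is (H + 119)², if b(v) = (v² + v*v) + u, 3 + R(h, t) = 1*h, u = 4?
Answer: 22201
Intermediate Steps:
R(h, t) = -3 + h (R(h, t) = -3 + 1*h = -3 + h)
b(v) = 4 + 2*v² (b(v) = (v² + v*v) + 4 = (v² + v²) + 4 = 2*v² + 4 = 4 + 2*v²)
H = 30 (H = (-15 + (4 + 2*(-5)²)) + (-3 - 6) = (-15 + (4 + 2*25)) - 9 = (-15 + (4 + 50)) - 9 = (-15 + 54) - 9 = 39 - 9 = 30)
(H + 119)² = (30 + 119)² = 149² = 22201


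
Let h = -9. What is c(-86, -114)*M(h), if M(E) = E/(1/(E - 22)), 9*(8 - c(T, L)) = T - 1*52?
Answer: 6510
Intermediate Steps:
c(T, L) = 124/9 - T/9 (c(T, L) = 8 - (T - 1*52)/9 = 8 - (T - 52)/9 = 8 - (-52 + T)/9 = 8 + (52/9 - T/9) = 124/9 - T/9)
M(E) = E*(-22 + E) (M(E) = E/(1/(-22 + E)) = E*(-22 + E))
c(-86, -114)*M(h) = (124/9 - ⅑*(-86))*(-9*(-22 - 9)) = (124/9 + 86/9)*(-9*(-31)) = (70/3)*279 = 6510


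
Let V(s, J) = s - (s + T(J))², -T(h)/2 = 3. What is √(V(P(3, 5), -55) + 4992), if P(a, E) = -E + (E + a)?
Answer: 3*√554 ≈ 70.612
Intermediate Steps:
T(h) = -6 (T(h) = -2*3 = -6)
P(a, E) = a
V(s, J) = s - (-6 + s)² (V(s, J) = s - (s - 6)² = s - (-6 + s)²)
√(V(P(3, 5), -55) + 4992) = √((3 - (-6 + 3)²) + 4992) = √((3 - 1*(-3)²) + 4992) = √((3 - 1*9) + 4992) = √((3 - 9) + 4992) = √(-6 + 4992) = √4986 = 3*√554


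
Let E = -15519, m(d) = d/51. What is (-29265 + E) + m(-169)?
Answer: -2284153/51 ≈ -44787.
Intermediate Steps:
m(d) = d/51 (m(d) = d*(1/51) = d/51)
(-29265 + E) + m(-169) = (-29265 - 15519) + (1/51)*(-169) = -44784 - 169/51 = -2284153/51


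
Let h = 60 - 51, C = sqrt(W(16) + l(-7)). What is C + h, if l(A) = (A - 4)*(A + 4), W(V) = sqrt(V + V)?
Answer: 9 + sqrt(33 + 4*sqrt(2)) ≈ 15.217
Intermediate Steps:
W(V) = sqrt(2)*sqrt(V) (W(V) = sqrt(2*V) = sqrt(2)*sqrt(V))
l(A) = (-4 + A)*(4 + A)
C = sqrt(33 + 4*sqrt(2)) (C = sqrt(sqrt(2)*sqrt(16) + (-16 + (-7)**2)) = sqrt(sqrt(2)*4 + (-16 + 49)) = sqrt(4*sqrt(2) + 33) = sqrt(33 + 4*sqrt(2)) ≈ 6.2175)
h = 9
C + h = sqrt(33 + 4*sqrt(2)) + 9 = 9 + sqrt(33 + 4*sqrt(2))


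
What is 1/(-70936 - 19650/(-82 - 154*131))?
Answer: -3376/239476661 ≈ -1.4097e-5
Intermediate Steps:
1/(-70936 - 19650/(-82 - 154*131)) = 1/(-70936 - 19650/(-82 - 20174)) = 1/(-70936 - 19650/(-20256)) = 1/(-70936 - 19650*(-1/20256)) = 1/(-70936 + 3275/3376) = 1/(-239476661/3376) = -3376/239476661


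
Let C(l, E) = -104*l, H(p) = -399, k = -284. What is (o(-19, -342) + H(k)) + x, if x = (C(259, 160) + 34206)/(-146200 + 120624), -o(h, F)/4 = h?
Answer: -4134159/12788 ≈ -323.28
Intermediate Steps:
o(h, F) = -4*h
x = -3635/12788 (x = (-104*259 + 34206)/(-146200 + 120624) = (-26936 + 34206)/(-25576) = 7270*(-1/25576) = -3635/12788 ≈ -0.28425)
(o(-19, -342) + H(k)) + x = (-4*(-19) - 399) - 3635/12788 = (76 - 399) - 3635/12788 = -323 - 3635/12788 = -4134159/12788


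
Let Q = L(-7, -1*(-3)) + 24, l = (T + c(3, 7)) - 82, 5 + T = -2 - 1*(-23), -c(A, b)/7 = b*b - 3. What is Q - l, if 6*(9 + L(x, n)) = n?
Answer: 807/2 ≈ 403.50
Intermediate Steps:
L(x, n) = -9 + n/6
c(A, b) = 21 - 7*b² (c(A, b) = -7*(b*b - 3) = -7*(b² - 3) = -7*(-3 + b²) = 21 - 7*b²)
T = 16 (T = -5 + (-2 - 1*(-23)) = -5 + (-2 + 23) = -5 + 21 = 16)
l = -388 (l = (16 + (21 - 7*7²)) - 82 = (16 + (21 - 7*49)) - 82 = (16 + (21 - 343)) - 82 = (16 - 322) - 82 = -306 - 82 = -388)
Q = 31/2 (Q = (-9 + (-1*(-3))/6) + 24 = (-9 + (⅙)*3) + 24 = (-9 + ½) + 24 = -17/2 + 24 = 31/2 ≈ 15.500)
Q - l = 31/2 - 1*(-388) = 31/2 + 388 = 807/2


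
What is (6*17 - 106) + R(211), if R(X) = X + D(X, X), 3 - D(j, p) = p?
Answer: -1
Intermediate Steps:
D(j, p) = 3 - p
R(X) = 3 (R(X) = X + (3 - X) = 3)
(6*17 - 106) + R(211) = (6*17 - 106) + 3 = (102 - 106) + 3 = -4 + 3 = -1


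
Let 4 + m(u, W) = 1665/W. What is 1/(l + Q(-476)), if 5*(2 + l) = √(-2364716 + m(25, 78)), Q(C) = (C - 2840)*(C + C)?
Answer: 410387900/1295524846653433 - I*√1598536290/1295524846653433 ≈ 3.1677e-7 - 3.0861e-11*I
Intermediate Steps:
Q(C) = 2*C*(-2840 + C) (Q(C) = (-2840 + C)*(2*C) = 2*C*(-2840 + C))
m(u, W) = -4 + 1665/W
l = -2 + I*√1598536290/130 (l = -2 + √(-2364716 + (-4 + 1665/78))/5 = -2 + √(-2364716 + (-4 + 1665*(1/78)))/5 = -2 + √(-2364716 + (-4 + 555/26))/5 = -2 + √(-2364716 + 451/26)/5 = -2 + √(-61482165/26)/5 = -2 + (I*√1598536290/26)/5 = -2 + I*√1598536290/130 ≈ -2.0 + 307.55*I)
1/(l + Q(-476)) = 1/((-2 + I*√1598536290/130) + 2*(-476)*(-2840 - 476)) = 1/((-2 + I*√1598536290/130) + 2*(-476)*(-3316)) = 1/((-2 + I*√1598536290/130) + 3156832) = 1/(3156830 + I*√1598536290/130)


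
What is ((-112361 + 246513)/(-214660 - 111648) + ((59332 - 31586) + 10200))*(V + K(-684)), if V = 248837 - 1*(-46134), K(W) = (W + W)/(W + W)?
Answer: 913082081035488/81577 ≈ 1.1193e+10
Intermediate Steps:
K(W) = 1 (K(W) = (2*W)/((2*W)) = (2*W)*(1/(2*W)) = 1)
V = 294971 (V = 248837 + 46134 = 294971)
((-112361 + 246513)/(-214660 - 111648) + ((59332 - 31586) + 10200))*(V + K(-684)) = ((-112361 + 246513)/(-214660 - 111648) + ((59332 - 31586) + 10200))*(294971 + 1) = (134152/(-326308) + (27746 + 10200))*294972 = (134152*(-1/326308) + 37946)*294972 = (-33538/81577 + 37946)*294972 = (3095487304/81577)*294972 = 913082081035488/81577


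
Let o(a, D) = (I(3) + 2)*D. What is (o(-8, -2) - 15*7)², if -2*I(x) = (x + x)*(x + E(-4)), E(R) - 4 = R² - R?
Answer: 2809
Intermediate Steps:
E(R) = 4 + R² - R (E(R) = 4 + (R² - R) = 4 + R² - R)
I(x) = -x*(24 + x) (I(x) = -(x + x)*(x + (4 + (-4)² - 1*(-4)))/2 = -2*x*(x + (4 + 16 + 4))/2 = -2*x*(x + 24)/2 = -2*x*(24 + x)/2 = -x*(24 + x))
o(a, D) = -79*D (o(a, D) = (-1*3*(24 + 3) + 2)*D = (-1*3*27 + 2)*D = (-81 + 2)*D = -79*D)
(o(-8, -2) - 15*7)² = (-79*(-2) - 15*7)² = (158 - 105)² = 53² = 2809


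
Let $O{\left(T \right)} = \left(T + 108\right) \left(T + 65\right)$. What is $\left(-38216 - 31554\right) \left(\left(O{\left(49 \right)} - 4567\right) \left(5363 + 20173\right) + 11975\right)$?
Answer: $-23751967920070$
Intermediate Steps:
$O{\left(T \right)} = \left(65 + T\right) \left(108 + T\right)$ ($O{\left(T \right)} = \left(108 + T\right) \left(65 + T\right) = \left(65 + T\right) \left(108 + T\right)$)
$\left(-38216 - 31554\right) \left(\left(O{\left(49 \right)} - 4567\right) \left(5363 + 20173\right) + 11975\right) = \left(-38216 - 31554\right) \left(\left(\left(7020 + 49^{2} + 173 \cdot 49\right) - 4567\right) \left(5363 + 20173\right) + 11975\right) = - 69770 \left(\left(\left(7020 + 2401 + 8477\right) - 4567\right) 25536 + 11975\right) = - 69770 \left(\left(17898 - 4567\right) 25536 + 11975\right) = - 69770 \left(13331 \cdot 25536 + 11975\right) = - 69770 \left(340420416 + 11975\right) = \left(-69770\right) 340432391 = -23751967920070$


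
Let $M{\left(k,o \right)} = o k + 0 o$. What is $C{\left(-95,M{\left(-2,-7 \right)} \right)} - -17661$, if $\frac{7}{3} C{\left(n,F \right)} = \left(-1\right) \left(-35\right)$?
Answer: $17676$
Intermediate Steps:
$M{\left(k,o \right)} = k o$ ($M{\left(k,o \right)} = k o + 0 = k o$)
$C{\left(n,F \right)} = 15$ ($C{\left(n,F \right)} = \frac{3 \left(\left(-1\right) \left(-35\right)\right)}{7} = \frac{3}{7} \cdot 35 = 15$)
$C{\left(-95,M{\left(-2,-7 \right)} \right)} - -17661 = 15 - -17661 = 15 + 17661 = 17676$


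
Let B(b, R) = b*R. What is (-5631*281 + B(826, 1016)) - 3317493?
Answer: -4060588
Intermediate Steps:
B(b, R) = R*b
(-5631*281 + B(826, 1016)) - 3317493 = (-5631*281 + 1016*826) - 3317493 = (-1582311 + 839216) - 3317493 = -743095 - 3317493 = -4060588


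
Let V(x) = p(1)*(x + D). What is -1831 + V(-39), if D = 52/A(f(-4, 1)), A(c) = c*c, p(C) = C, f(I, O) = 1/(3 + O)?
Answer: -1038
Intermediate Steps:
A(c) = c²
D = 832 (D = 52/((1/(3 + 1))²) = 52/((1/4)²) = 52/((¼)²) = 52/(1/16) = 52*16 = 832)
V(x) = 832 + x (V(x) = 1*(x + 832) = 1*(832 + x) = 832 + x)
-1831 + V(-39) = -1831 + (832 - 39) = -1831 + 793 = -1038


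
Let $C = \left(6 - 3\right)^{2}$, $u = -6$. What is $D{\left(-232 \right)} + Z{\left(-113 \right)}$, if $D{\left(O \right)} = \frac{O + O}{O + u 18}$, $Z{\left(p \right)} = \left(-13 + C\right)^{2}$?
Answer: $\frac{1476}{85} \approx 17.365$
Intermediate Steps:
$C = 9$ ($C = 3^{2} = 9$)
$Z{\left(p \right)} = 16$ ($Z{\left(p \right)} = \left(-13 + 9\right)^{2} = \left(-4\right)^{2} = 16$)
$D{\left(O \right)} = \frac{2 O}{-108 + O}$ ($D{\left(O \right)} = \frac{O + O}{O - 108} = \frac{2 O}{O - 108} = \frac{2 O}{-108 + O}$)
$D{\left(-232 \right)} + Z{\left(-113 \right)} = 2 \left(-232\right) \frac{1}{-108 - 232} + 16 = 2 \left(-232\right) \frac{1}{-340} + 16 = 2 \left(-232\right) \left(- \frac{1}{340}\right) + 16 = \frac{116}{85} + 16 = \frac{1476}{85}$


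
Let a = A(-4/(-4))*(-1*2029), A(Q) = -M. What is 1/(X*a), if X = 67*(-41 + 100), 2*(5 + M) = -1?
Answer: -2/88227007 ≈ -2.2669e-8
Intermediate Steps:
M = -11/2 (M = -5 + (½)*(-1) = -5 - ½ = -11/2 ≈ -5.5000)
X = 3953 (X = 67*59 = 3953)
A(Q) = 11/2 (A(Q) = -1*(-11/2) = 11/2)
a = -22319/2 (a = 11*(-1*2029)/2 = (11/2)*(-2029) = -22319/2 ≈ -11160.)
1/(X*a) = 1/(3953*(-22319/2)) = (1/3953)*(-2/22319) = -2/88227007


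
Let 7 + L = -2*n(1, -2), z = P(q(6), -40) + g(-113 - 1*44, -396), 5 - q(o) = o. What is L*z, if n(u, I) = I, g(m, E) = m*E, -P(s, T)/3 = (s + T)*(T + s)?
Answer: -171387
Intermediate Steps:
q(o) = 5 - o
P(s, T) = -3*(T + s)**2 (P(s, T) = -3*(s + T)*(T + s) = -3*(T + s)*(T + s) = -3*(T + s)**2)
g(m, E) = E*m
z = 57129 (z = -3*(-40 + (5 - 1*6))**2 - 396*(-113 - 1*44) = -3*(-40 + (5 - 6))**2 - 396*(-113 - 44) = -3*(-40 - 1)**2 - 396*(-157) = -3*(-41)**2 + 62172 = -3*1681 + 62172 = -5043 + 62172 = 57129)
L = -3 (L = -7 - 2*(-2) = -7 + 4 = -3)
L*z = -3*57129 = -171387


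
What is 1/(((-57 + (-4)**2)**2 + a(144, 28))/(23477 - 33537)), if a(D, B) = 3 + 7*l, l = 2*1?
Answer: -5030/849 ≈ -5.9246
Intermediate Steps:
l = 2
a(D, B) = 17 (a(D, B) = 3 + 7*2 = 3 + 14 = 17)
1/(((-57 + (-4)**2)**2 + a(144, 28))/(23477 - 33537)) = 1/(((-57 + (-4)**2)**2 + 17)/(23477 - 33537)) = 1/(((-57 + 16)**2 + 17)/(-10060)) = 1/(((-41)**2 + 17)*(-1/10060)) = 1/((1681 + 17)*(-1/10060)) = 1/(1698*(-1/10060)) = 1/(-849/5030) = -5030/849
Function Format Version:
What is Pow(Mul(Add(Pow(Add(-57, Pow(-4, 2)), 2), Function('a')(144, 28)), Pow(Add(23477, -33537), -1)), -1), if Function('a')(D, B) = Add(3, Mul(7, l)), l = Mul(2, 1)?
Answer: Rational(-5030, 849) ≈ -5.9246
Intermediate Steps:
l = 2
Function('a')(D, B) = 17 (Function('a')(D, B) = Add(3, Mul(7, 2)) = Add(3, 14) = 17)
Pow(Mul(Add(Pow(Add(-57, Pow(-4, 2)), 2), Function('a')(144, 28)), Pow(Add(23477, -33537), -1)), -1) = Pow(Mul(Add(Pow(Add(-57, Pow(-4, 2)), 2), 17), Pow(Add(23477, -33537), -1)), -1) = Pow(Mul(Add(Pow(Add(-57, 16), 2), 17), Pow(-10060, -1)), -1) = Pow(Mul(Add(Pow(-41, 2), 17), Rational(-1, 10060)), -1) = Pow(Mul(Add(1681, 17), Rational(-1, 10060)), -1) = Pow(Mul(1698, Rational(-1, 10060)), -1) = Pow(Rational(-849, 5030), -1) = Rational(-5030, 849)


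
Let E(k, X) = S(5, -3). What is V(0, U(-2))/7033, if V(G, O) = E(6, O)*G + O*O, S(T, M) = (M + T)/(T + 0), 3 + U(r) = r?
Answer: 25/7033 ≈ 0.0035547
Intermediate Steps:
U(r) = -3 + r
S(T, M) = (M + T)/T
E(k, X) = 2/5 (E(k, X) = (-3 + 5)/5 = (1/5)*2 = 2/5)
V(G, O) = O**2 + 2*G/5 (V(G, O) = 2*G/5 + O*O = 2*G/5 + O**2 = O**2 + 2*G/5)
V(0, U(-2))/7033 = ((-3 - 2)**2 + (2/5)*0)/7033 = ((-5)**2 + 0)*(1/7033) = (25 + 0)*(1/7033) = 25*(1/7033) = 25/7033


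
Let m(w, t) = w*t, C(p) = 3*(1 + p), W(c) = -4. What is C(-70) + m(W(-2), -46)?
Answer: -23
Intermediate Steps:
C(p) = 3 + 3*p
m(w, t) = t*w
C(-70) + m(W(-2), -46) = (3 + 3*(-70)) - 46*(-4) = (3 - 210) + 184 = -207 + 184 = -23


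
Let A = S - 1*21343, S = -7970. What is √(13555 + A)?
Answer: I*√15758 ≈ 125.53*I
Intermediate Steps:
A = -29313 (A = -7970 - 1*21343 = -7970 - 21343 = -29313)
√(13555 + A) = √(13555 - 29313) = √(-15758) = I*√15758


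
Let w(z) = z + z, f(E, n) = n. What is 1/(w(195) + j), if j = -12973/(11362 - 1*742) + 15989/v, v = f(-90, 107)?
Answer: 1136340/611587669 ≈ 0.0018580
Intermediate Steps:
v = 107
w(z) = 2*z
j = 168415069/1136340 (j = -12973/(11362 - 1*742) + 15989/107 = -12973/(11362 - 742) + 15989*(1/107) = -12973/10620 + 15989/107 = 168415069/1136340 ≈ 148.21)
1/(w(195) + j) = 1/(2*195 + 168415069/1136340) = 1/(390 + 168415069/1136340) = 1/(611587669/1136340) = 1136340/611587669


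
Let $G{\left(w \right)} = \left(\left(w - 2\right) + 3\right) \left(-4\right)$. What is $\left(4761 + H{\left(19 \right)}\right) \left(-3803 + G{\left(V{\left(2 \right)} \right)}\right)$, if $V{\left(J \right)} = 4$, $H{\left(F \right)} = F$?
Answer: $-18273940$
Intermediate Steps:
$G{\left(w \right)} = -4 - 4 w$ ($G{\left(w \right)} = \left(\left(-2 + w\right) + 3\right) \left(-4\right) = \left(1 + w\right) \left(-4\right) = -4 - 4 w$)
$\left(4761 + H{\left(19 \right)}\right) \left(-3803 + G{\left(V{\left(2 \right)} \right)}\right) = \left(4761 + 19\right) \left(-3803 - 20\right) = 4780 \left(-3803 - 20\right) = 4780 \left(-3823\right) = -18273940$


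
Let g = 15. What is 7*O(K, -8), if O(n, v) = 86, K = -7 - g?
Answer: 602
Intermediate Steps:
K = -22 (K = -7 - 1*15 = -7 - 15 = -22)
7*O(K, -8) = 7*86 = 602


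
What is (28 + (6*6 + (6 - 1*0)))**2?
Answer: 4900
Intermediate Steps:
(28 + (6*6 + (6 - 1*0)))**2 = (28 + (36 + (6 + 0)))**2 = (28 + (36 + 6))**2 = (28 + 42)**2 = 70**2 = 4900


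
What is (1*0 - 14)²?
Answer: 196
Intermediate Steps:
(1*0 - 14)² = (0 - 14)² = (-14)² = 196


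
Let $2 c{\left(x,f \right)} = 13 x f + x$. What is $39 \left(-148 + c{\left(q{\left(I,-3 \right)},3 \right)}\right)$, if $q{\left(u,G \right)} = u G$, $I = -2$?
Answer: $-1092$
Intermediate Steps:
$q{\left(u,G \right)} = G u$
$c{\left(x,f \right)} = \frac{x}{2} + \frac{13 f x}{2}$ ($c{\left(x,f \right)} = \frac{13 x f + x}{2} = \frac{13 f x + x}{2} = \frac{x + 13 f x}{2} = \frac{x}{2} + \frac{13 f x}{2}$)
$39 \left(-148 + c{\left(q{\left(I,-3 \right)},3 \right)}\right) = 39 \left(-148 + \frac{\left(-3\right) \left(-2\right) \left(1 + 13 \cdot 3\right)}{2}\right) = 39 \left(-148 + \frac{1}{2} \cdot 6 \left(1 + 39\right)\right) = 39 \left(-148 + \frac{1}{2} \cdot 6 \cdot 40\right) = 39 \left(-148 + 120\right) = 39 \left(-28\right) = -1092$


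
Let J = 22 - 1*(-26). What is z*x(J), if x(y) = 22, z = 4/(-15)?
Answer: -88/15 ≈ -5.8667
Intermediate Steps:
J = 48 (J = 22 + 26 = 48)
z = -4/15 (z = 4*(-1/15) = -4/15 ≈ -0.26667)
z*x(J) = -4/15*22 = -88/15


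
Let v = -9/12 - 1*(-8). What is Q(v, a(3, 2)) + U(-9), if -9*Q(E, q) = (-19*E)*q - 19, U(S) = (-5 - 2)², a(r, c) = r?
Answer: 3493/36 ≈ 97.028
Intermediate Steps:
U(S) = 49 (U(S) = (-7)² = 49)
v = 29/4 (v = -9*1/12 + 8 = -¾ + 8 = 29/4 ≈ 7.2500)
Q(E, q) = 19/9 + 19*E*q/9 (Q(E, q) = -((-19*E)*q - 19)/9 = -(-19*E*q - 19)/9 = -(-19 - 19*E*q)/9 = 19/9 + 19*E*q/9)
Q(v, a(3, 2)) + U(-9) = (19/9 + (19/9)*(29/4)*3) + 49 = (19/9 + 551/12) + 49 = 1729/36 + 49 = 3493/36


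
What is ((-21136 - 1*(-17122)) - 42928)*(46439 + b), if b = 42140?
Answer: -4158075418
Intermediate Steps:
((-21136 - 1*(-17122)) - 42928)*(46439 + b) = ((-21136 - 1*(-17122)) - 42928)*(46439 + 42140) = ((-21136 + 17122) - 42928)*88579 = (-4014 - 42928)*88579 = -46942*88579 = -4158075418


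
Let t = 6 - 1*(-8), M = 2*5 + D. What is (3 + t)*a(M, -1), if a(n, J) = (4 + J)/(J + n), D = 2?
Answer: 51/11 ≈ 4.6364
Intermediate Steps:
M = 12 (M = 2*5 + 2 = 10 + 2 = 12)
a(n, J) = (4 + J)/(J + n)
t = 14 (t = 6 + 8 = 14)
(3 + t)*a(M, -1) = (3 + 14)*((4 - 1)/(-1 + 12)) = 17*(3/11) = 51/11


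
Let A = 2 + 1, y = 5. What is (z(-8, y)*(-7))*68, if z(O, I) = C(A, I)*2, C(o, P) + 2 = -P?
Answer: 6664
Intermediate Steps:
A = 3
C(o, P) = -2 - P
z(O, I) = -4 - 2*I (z(O, I) = (-2 - I)*2 = -4 - 2*I)
(z(-8, y)*(-7))*68 = ((-4 - 2*5)*(-7))*68 = ((-4 - 10)*(-7))*68 = -14*(-7)*68 = 98*68 = 6664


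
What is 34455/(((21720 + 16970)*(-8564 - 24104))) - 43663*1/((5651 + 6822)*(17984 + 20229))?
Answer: -270222891467/2273303703016472 ≈ -0.00011887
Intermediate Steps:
34455/(((21720 + 16970)*(-8564 - 24104))) - 43663*1/((5651 + 6822)*(17984 + 20229)) = 34455/((38690*(-32668))) - 43663/(12473*38213) = 34455/(-1263924920) - 43663/476630749 = 34455*(-1/1263924920) - 43663*1/476630749 = -6891/252784984 - 43663/476630749 = -270222891467/2273303703016472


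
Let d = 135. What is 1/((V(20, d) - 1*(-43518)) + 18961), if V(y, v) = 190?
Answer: 1/62669 ≈ 1.5957e-5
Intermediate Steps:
1/((V(20, d) - 1*(-43518)) + 18961) = 1/((190 - 1*(-43518)) + 18961) = 1/((190 + 43518) + 18961) = 1/(43708 + 18961) = 1/62669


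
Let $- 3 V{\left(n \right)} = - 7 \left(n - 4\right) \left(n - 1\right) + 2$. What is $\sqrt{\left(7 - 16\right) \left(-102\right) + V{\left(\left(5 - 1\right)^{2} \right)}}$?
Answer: $\frac{2 \sqrt{3009}}{3} \approx 36.57$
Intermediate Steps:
$V{\left(n \right)} = - \frac{2}{3} - \frac{\left(-1 + n\right) \left(28 - 7 n\right)}{3}$ ($V{\left(n \right)} = - \frac{- 7 \left(n - 4\right) \left(n - 1\right) + 2}{3} = - \frac{- 7 \left(-4 + n\right) \left(-1 + n\right) + 2}{3} = - \frac{\left(28 - 7 n\right) \left(-1 + n\right) + 2}{3} = - \frac{\left(-1 + n\right) \left(28 - 7 n\right) + 2}{3} = - \frac{2 + \left(-1 + n\right) \left(28 - 7 n\right)}{3} = - \frac{2}{3} - \frac{\left(-1 + n\right) \left(28 - 7 n\right)}{3}$)
$\sqrt{\left(7 - 16\right) \left(-102\right) + V{\left(\left(5 - 1\right)^{2} \right)}} = \sqrt{\left(7 - 16\right) \left(-102\right) + \left(\frac{26}{3} - \frac{35 \left(5 - 1\right)^{2}}{3} + \frac{7 \left(\left(5 - 1\right)^{2}\right)^{2}}{3}\right)} = \sqrt{\left(-9\right) \left(-102\right) + \left(\frac{26}{3} - \frac{35 \cdot 4^{2}}{3} + \frac{7 \left(4^{2}\right)^{2}}{3}\right)} = \sqrt{918 + \left(\frac{26}{3} - \frac{560}{3} + \frac{7 \cdot 16^{2}}{3}\right)} = \sqrt{918 + \left(\frac{26}{3} - \frac{560}{3} + \frac{7}{3} \cdot 256\right)} = \sqrt{918 + \left(\frac{26}{3} - \frac{560}{3} + \frac{1792}{3}\right)} = \sqrt{918 + \frac{1258}{3}} = \sqrt{\frac{4012}{3}} = \frac{2 \sqrt{3009}}{3}$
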